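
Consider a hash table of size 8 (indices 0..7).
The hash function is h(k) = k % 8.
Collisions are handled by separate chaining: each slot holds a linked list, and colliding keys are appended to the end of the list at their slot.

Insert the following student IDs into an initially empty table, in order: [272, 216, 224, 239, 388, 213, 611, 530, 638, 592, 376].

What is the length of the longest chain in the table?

5

272 -> bucket 0
216 -> bucket 0 (collision)
224 -> bucket 0 (collision)
239 -> bucket 7
388 -> bucket 4
213 -> bucket 5
611 -> bucket 3
530 -> bucket 2
638 -> bucket 6
592 -> bucket 0 (collision)
376 -> bucket 0 (collision)
Final buckets:
0: 272 -> 216 -> 224 -> 592 -> 376
1: .
2: 530
3: 611
4: 388
5: 213
6: 638
7: 239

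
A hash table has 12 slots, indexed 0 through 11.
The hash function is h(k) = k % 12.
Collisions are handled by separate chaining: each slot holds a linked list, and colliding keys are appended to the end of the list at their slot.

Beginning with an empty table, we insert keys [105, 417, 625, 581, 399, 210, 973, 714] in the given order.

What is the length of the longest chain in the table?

2

Insert 105: h=9, bucket 9 empty → new chain.
Insert 417: h=9, bucket 9 nonempty → append to chain.
Insert 625: h=1, bucket 1 empty → new chain.
Insert 581: h=5, bucket 5 empty → new chain.
Insert 399: h=3, bucket 3 empty → new chain.
Insert 210: h=6, bucket 6 empty → new chain.
Insert 973: h=1, bucket 1 nonempty → append to chain.
Insert 714: h=6, bucket 6 nonempty → append to chain.
Final buckets:
0: .
1: 625 -> 973
2: .
3: 399
4: .
5: 581
6: 210 -> 714
7: .
8: .
9: 105 -> 417
10: .
11: .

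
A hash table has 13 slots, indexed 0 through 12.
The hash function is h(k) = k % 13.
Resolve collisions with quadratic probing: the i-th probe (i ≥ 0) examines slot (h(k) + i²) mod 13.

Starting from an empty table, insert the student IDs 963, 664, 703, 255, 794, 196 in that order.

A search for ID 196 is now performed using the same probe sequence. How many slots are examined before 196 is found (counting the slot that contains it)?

5

Insert 963: h=1, slot 1 empty -> index 1.
Insert 664: h=1, slot 1 occupied -> index 2.
Insert 703: h=1, slots 1,2 occupied -> index 5.
Insert 255: h=8, slot 8 empty -> index 8.
Insert 794: h=1, slots 1,2,5 occupied -> index 10.
Insert 196: h=1, slots 1,2,5,10 occupied -> index 4.
Table: [—, 963, 664, —, 196, 703, —, —, 255, —, 794, —, —]
Lookup 196: h=1, probe 1,2,5,10,4 → found at 4.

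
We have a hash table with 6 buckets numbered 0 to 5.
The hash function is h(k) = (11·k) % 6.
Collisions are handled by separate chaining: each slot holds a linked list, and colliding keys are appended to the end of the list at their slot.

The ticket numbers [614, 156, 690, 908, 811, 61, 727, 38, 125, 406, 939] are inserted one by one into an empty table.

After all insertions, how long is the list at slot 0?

614 -> bucket 4
156 -> bucket 0
690 -> bucket 0 (collision)
908 -> bucket 4 (collision)
811 -> bucket 5
61 -> bucket 5 (collision)
727 -> bucket 5 (collision)
38 -> bucket 4 (collision)
125 -> bucket 1
406 -> bucket 2
939 -> bucket 3
Final buckets:
0: 156 -> 690
1: 125
2: 406
3: 939
4: 614 -> 908 -> 38
5: 811 -> 61 -> 727

2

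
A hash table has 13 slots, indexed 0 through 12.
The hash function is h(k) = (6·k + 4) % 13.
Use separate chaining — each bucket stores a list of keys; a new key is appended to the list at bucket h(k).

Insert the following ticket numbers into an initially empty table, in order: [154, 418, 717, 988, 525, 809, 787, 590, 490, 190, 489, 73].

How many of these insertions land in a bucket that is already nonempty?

4

Insert 154: h=5, bucket 5 empty → new chain.
Insert 418: h=3, bucket 3 empty → new chain.
Insert 717: h=3, bucket 3 nonempty → append to chain.
Insert 988: h=4, bucket 4 empty → new chain.
Insert 525: h=8, bucket 8 empty → new chain.
Insert 809: h=9, bucket 9 empty → new chain.
Insert 787: h=7, bucket 7 empty → new chain.
Insert 590: h=8, bucket 8 nonempty → append to chain.
Insert 490: h=6, bucket 6 empty → new chain.
Insert 190: h=0, bucket 0 empty → new chain.
Insert 489: h=0, bucket 0 nonempty → append to chain.
Insert 73: h=0, bucket 0 nonempty → append to chain.
Final buckets:
0: 190 -> 489 -> 73
1: -
2: -
3: 418 -> 717
4: 988
5: 154
6: 490
7: 787
8: 525 -> 590
9: 809
10: -
11: -
12: -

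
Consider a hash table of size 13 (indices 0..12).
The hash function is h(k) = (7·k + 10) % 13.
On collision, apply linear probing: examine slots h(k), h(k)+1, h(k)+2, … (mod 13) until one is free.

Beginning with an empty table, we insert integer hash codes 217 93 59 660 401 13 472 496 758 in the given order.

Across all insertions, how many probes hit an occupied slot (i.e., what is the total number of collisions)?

4

217 hashes to 8; slot 8 is free => place at 8.
93 hashes to 11; slot 11 is free => place at 11.
59 hashes to 7; slot 7 is free => place at 7.
660 hashes to 2; slot 2 is free => place at 2.
401 hashes to 9; slot 9 is free => place at 9.
13 hashes to 10; slot 10 is free => place at 10.
472 hashes to 12; slot 12 is free => place at 12.
496 hashes to 11; 11,12 taken => place at 0.
758 hashes to 12; 12,0 taken => place at 1.
Table: [496, 758, 660, -, -, -, -, 59, 217, 401, 13, 93, 472]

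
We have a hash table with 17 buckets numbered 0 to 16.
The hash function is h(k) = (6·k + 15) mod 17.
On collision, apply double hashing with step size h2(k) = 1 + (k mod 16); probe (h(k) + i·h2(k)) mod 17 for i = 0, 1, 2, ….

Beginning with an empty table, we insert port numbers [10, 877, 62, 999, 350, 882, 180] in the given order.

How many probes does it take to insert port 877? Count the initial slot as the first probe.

2

10 hashes to 7; slot 7 is free → place at 7.
877 hashes to 7, h2=14; 7 taken → place at 4.
62 hashes to 13; slot 13 is free → place at 13.
999 hashes to 8; slot 8 is free → place at 8.
350 hashes to 7, h2=15; 7 taken → place at 5.
882 hashes to 3; slot 3 is free → place at 3.
180 hashes to 7, h2=5; 7 taken → place at 12.
Table: [—, —, —, 882, 877, 350, —, 10, 999, —, —, —, 180, 62, —, —, —]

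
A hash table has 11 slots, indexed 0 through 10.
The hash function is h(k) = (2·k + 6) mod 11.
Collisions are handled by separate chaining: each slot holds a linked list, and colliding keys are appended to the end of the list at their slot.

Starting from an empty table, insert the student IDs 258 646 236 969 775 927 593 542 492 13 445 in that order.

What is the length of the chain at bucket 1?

Insert 258: h=5, bucket 5 empty → new chain.
Insert 646: h=0, bucket 0 empty → new chain.
Insert 236: h=5, bucket 5 nonempty → append to chain.
Insert 969: h=8, bucket 8 empty → new chain.
Insert 775: h=5, bucket 5 nonempty → append to chain.
Insert 927: h=1, bucket 1 empty → new chain.
Insert 593: h=4, bucket 4 empty → new chain.
Insert 542: h=1, bucket 1 nonempty → append to chain.
Insert 492: h=0, bucket 0 nonempty → append to chain.
Insert 13: h=10, bucket 10 empty → new chain.
Insert 445: h=5, bucket 5 nonempty → append to chain.
Final buckets:
0: 646 -> 492
1: 927 -> 542
2: _
3: _
4: 593
5: 258 -> 236 -> 775 -> 445
6: _
7: _
8: 969
9: _
10: 13

2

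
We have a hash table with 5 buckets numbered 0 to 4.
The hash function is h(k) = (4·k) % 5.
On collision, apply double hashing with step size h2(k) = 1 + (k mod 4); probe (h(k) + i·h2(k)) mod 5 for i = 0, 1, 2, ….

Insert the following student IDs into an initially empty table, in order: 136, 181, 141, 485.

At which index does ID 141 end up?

3

136 hashes to 4; slot 4 is free => place at 4.
181 hashes to 4, h2=2; 4 taken => place at 1.
141 hashes to 4, h2=2; 4,1 taken => place at 3.
485 hashes to 0; slot 0 is free => place at 0.
Table: [485, 181, _, 141, 136]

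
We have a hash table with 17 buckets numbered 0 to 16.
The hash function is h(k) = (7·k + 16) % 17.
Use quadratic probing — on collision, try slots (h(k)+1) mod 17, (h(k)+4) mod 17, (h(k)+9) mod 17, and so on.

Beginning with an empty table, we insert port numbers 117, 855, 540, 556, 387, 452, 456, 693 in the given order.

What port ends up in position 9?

117 hashes to 2; slot 2 is free -> place at 2.
855 hashes to 0; slot 0 is free -> place at 0.
540 hashes to 5; slot 5 is free -> place at 5.
556 hashes to 15; slot 15 is free -> place at 15.
387 hashes to 5; 5 taken -> place at 6.
452 hashes to 1; slot 1 is free -> place at 1.
456 hashes to 12; slot 12 is free -> place at 12.
693 hashes to 5; 5,6 taken -> place at 9.
Table: [855, 452, 117, ∅, ∅, 540, 387, ∅, ∅, 693, ∅, ∅, 456, ∅, ∅, 556, ∅]

693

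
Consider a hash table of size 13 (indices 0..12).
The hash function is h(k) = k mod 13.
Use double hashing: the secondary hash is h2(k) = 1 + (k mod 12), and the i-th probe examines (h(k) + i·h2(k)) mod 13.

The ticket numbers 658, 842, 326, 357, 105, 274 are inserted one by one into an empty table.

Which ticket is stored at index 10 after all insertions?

842

Insert 658: h=8, slot 8 empty -> index 8.
Insert 842: h=10, slot 10 empty -> index 10.
Insert 326: h=1, slot 1 empty -> index 1.
Insert 357: h=6, slot 6 empty -> index 6.
Insert 105: h=1, h2=10, slot 1 occupied -> index 11.
Insert 274: h=1, h2=11, slot 1 occupied -> index 12.
Table: [_, 326, _, _, _, _, 357, _, 658, _, 842, 105, 274]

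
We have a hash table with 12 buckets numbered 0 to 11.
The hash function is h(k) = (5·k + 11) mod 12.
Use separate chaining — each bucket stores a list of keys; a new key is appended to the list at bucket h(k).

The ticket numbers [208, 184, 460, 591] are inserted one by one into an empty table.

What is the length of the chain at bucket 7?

208 → bucket 7
184 → bucket 7 (collision)
460 → bucket 7 (collision)
591 → bucket 2
Final buckets:
0: _
1: _
2: 591
3: _
4: _
5: _
6: _
7: 208 -> 184 -> 460
8: _
9: _
10: _
11: _

3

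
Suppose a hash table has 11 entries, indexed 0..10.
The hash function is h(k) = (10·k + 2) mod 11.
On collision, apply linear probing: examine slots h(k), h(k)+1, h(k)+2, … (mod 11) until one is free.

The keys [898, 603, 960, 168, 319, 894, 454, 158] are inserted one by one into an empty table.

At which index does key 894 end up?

898 hashes to 6; slot 6 is free -> place at 6.
603 hashes to 4; slot 4 is free -> place at 4.
960 hashes to 10; slot 10 is free -> place at 10.
168 hashes to 10; 10 taken -> place at 0.
319 hashes to 2; slot 2 is free -> place at 2.
894 hashes to 10; 10,0 taken -> place at 1.
454 hashes to 10; 10,0,1,2 taken -> place at 3.
158 hashes to 9; slot 9 is free -> place at 9.
Table: [168, 894, 319, 454, 603, ., 898, ., ., 158, 960]

1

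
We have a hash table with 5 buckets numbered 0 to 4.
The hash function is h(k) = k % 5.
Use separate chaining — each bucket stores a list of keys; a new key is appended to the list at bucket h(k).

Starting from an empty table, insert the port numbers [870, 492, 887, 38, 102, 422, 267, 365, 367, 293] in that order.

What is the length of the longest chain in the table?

870 → bucket 0
492 → bucket 2
887 → bucket 2 (collision)
38 → bucket 3
102 → bucket 2 (collision)
422 → bucket 2 (collision)
267 → bucket 2 (collision)
365 → bucket 0 (collision)
367 → bucket 2 (collision)
293 → bucket 3 (collision)
Final buckets:
0: 870 -> 365
1: _
2: 492 -> 887 -> 102 -> 422 -> 267 -> 367
3: 38 -> 293
4: _

6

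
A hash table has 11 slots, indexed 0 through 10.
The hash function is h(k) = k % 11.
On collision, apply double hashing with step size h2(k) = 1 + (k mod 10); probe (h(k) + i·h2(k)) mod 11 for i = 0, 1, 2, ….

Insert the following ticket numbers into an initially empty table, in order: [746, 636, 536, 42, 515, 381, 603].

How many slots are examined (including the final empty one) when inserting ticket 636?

2

746: h=9 => slot 9
636: h=9, h2=7, probe 9,5 => slot 5
536: h=8 => slot 8
42: h=9, h2=3, probe 9,1 => slot 1
515: h=9, h2=6, probe 9,4 => slot 4
381: h=7 => slot 7
603: h=9, h2=4, probe 9,2 => slot 2
Table: [-, 42, 603, -, 515, 636, -, 381, 536, 746, -]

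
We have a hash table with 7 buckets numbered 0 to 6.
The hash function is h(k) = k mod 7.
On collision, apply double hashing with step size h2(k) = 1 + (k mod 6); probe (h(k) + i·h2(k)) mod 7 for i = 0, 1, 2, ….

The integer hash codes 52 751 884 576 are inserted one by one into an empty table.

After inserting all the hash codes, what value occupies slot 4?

576

Insert 52: h=3, slot 3 empty -> index 3.
Insert 751: h=2, slot 2 empty -> index 2.
Insert 884: h=2, h2=3, slot 2 occupied -> index 5.
Insert 576: h=2, h2=1, slots 2,3 occupied -> index 4.
Table: [., ., 751, 52, 576, 884, .]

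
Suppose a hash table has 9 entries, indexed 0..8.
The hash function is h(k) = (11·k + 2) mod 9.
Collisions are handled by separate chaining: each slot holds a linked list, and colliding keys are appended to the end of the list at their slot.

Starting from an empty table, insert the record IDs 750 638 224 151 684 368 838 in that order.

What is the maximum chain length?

3

Insert 750: h=8, bucket 8 empty → new chain.
Insert 638: h=0, bucket 0 empty → new chain.
Insert 224: h=0, bucket 0 nonempty → append to chain.
Insert 151: h=7, bucket 7 empty → new chain.
Insert 684: h=2, bucket 2 empty → new chain.
Insert 368: h=0, bucket 0 nonempty → append to chain.
Insert 838: h=4, bucket 4 empty → new chain.
Final buckets:
0: 638 -> 224 -> 368
1: -
2: 684
3: -
4: 838
5: -
6: -
7: 151
8: 750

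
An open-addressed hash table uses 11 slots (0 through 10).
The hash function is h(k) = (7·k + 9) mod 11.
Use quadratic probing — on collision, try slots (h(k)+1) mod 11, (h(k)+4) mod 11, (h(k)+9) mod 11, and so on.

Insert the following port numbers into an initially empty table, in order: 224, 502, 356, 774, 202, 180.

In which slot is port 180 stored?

9

224 hashes to 4; slot 4 is free → place at 4.
502 hashes to 3; slot 3 is free → place at 3.
356 hashes to 4; 4 taken → place at 5.
774 hashes to 4; 4,5 taken → place at 8.
202 hashes to 4; 4,5,8 taken → place at 2.
180 hashes to 4; 4,5,8,2 taken → place at 9.
Table: [-, -, 202, 502, 224, 356, -, -, 774, 180, -]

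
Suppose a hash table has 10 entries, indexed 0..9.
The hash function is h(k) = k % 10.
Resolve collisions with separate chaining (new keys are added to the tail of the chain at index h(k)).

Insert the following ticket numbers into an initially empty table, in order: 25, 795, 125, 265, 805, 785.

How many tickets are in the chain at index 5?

6

Insert 25: h=5, bucket 5 empty → new chain.
Insert 795: h=5, bucket 5 nonempty → append to chain.
Insert 125: h=5, bucket 5 nonempty → append to chain.
Insert 265: h=5, bucket 5 nonempty → append to chain.
Insert 805: h=5, bucket 5 nonempty → append to chain.
Insert 785: h=5, bucket 5 nonempty → append to chain.
Final buckets:
0: ∅
1: ∅
2: ∅
3: ∅
4: ∅
5: 25 -> 795 -> 125 -> 265 -> 805 -> 785
6: ∅
7: ∅
8: ∅
9: ∅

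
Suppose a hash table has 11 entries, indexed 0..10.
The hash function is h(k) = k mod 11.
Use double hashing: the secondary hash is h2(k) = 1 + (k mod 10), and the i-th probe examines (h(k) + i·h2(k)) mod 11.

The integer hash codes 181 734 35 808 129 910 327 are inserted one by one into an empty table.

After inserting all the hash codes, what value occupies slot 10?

181 hashes to 5; slot 5 is free → place at 5.
734 hashes to 8; slot 8 is free → place at 8.
35 hashes to 2; slot 2 is free → place at 2.
808 hashes to 5, h2=9; 5 taken → place at 3.
129 hashes to 8, h2=10; 8 taken → place at 7.
910 hashes to 8, h2=1; 8 taken → place at 9.
327 hashes to 8, h2=8; 8,5,2 taken → place at 10.
Table: [., ., 35, 808, ., 181, ., 129, 734, 910, 327]

327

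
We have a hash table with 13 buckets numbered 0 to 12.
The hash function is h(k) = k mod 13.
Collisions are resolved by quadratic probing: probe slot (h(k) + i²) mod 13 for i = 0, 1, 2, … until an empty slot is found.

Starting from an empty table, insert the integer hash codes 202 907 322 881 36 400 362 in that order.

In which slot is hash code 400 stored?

Insert 202: h=7, slot 7 empty -> index 7.
Insert 907: h=10, slot 10 empty -> index 10.
Insert 322: h=10, slot 10 occupied -> index 11.
Insert 881: h=10, slots 10,11 occupied -> index 1.
Insert 36: h=10, slots 10,11,1 occupied -> index 6.
Insert 400: h=10, slots 10,11,1,6 occupied -> index 0.
Insert 362: h=11, slot 11 occupied -> index 12.
Table: [400, 881, _, _, _, _, 36, 202, _, _, 907, 322, 362]

0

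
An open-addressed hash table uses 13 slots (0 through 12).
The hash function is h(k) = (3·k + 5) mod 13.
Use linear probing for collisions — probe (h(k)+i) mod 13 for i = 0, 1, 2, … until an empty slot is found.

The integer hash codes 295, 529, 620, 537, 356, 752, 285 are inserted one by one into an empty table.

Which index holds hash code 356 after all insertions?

9

295 hashes to 6; slot 6 is free => place at 6.
529 hashes to 6; 6 taken => place at 7.
620 hashes to 6; 6,7 taken => place at 8.
537 hashes to 4; slot 4 is free => place at 4.
356 hashes to 7; 7,8 taken => place at 9.
752 hashes to 12; slot 12 is free => place at 12.
285 hashes to 2; slot 2 is free => place at 2.
Table: [., ., 285, ., 537, ., 295, 529, 620, 356, ., ., 752]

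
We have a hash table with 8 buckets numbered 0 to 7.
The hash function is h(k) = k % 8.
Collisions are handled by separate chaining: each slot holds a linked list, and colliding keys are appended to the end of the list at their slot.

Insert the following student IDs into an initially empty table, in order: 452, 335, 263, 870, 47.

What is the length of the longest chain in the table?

452 → bucket 4
335 → bucket 7
263 → bucket 7 (collision)
870 → bucket 6
47 → bucket 7 (collision)
Final buckets:
0: ∅
1: ∅
2: ∅
3: ∅
4: 452
5: ∅
6: 870
7: 335 -> 263 -> 47

3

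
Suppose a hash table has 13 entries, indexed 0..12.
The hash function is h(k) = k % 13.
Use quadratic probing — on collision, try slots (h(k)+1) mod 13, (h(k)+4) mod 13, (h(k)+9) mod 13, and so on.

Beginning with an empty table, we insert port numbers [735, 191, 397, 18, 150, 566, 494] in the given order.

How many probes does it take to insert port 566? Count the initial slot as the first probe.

4

Insert 735: h=7, slot 7 empty => index 7.
Insert 191: h=9, slot 9 empty => index 9.
Insert 397: h=7, slot 7 occupied => index 8.
Insert 18: h=5, slot 5 empty => index 5.
Insert 150: h=7, slots 7,8 occupied => index 11.
Insert 566: h=7, slots 7,8,11 occupied => index 3.
Insert 494: h=0, slot 0 empty => index 0.
Table: [494, _, _, 566, _, 18, _, 735, 397, 191, _, 150, _]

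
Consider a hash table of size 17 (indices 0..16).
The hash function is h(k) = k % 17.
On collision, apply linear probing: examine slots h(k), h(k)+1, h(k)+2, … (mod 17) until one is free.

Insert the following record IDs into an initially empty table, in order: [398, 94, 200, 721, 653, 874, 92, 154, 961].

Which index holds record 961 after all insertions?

398: h=7 -> slot 7
94: h=9 -> slot 9
200: h=13 -> slot 13
721: h=7, probe 7,8 -> slot 8
653: h=7, probe 7,8,9,10 -> slot 10
874: h=7, probe 7,8,9,10,11 -> slot 11
92: h=7, probe 7,8,9,10,11,12 -> slot 12
154: h=1 -> slot 1
961: h=9, probe 9,10,11,12,13,14 -> slot 14
Table: [-, 154, -, -, -, -, -, 398, 721, 94, 653, 874, 92, 200, 961, -, -]

14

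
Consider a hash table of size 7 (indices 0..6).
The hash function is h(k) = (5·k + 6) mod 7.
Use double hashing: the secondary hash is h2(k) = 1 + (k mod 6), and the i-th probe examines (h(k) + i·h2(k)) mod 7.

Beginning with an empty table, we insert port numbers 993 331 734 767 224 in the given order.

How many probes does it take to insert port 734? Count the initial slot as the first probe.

2

Insert 993: h=1, slot 1 empty -> index 1.
Insert 331: h=2, slot 2 empty -> index 2.
Insert 734: h=1, h2=3, slot 1 occupied -> index 4.
Insert 767: h=5, slot 5 empty -> index 5.
Insert 224: h=6, slot 6 empty -> index 6.
Table: [∅, 993, 331, ∅, 734, 767, 224]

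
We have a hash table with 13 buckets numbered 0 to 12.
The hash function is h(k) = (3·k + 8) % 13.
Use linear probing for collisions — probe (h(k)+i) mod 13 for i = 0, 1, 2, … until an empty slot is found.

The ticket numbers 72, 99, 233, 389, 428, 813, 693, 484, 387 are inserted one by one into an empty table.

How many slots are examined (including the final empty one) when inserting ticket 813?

Insert 72: h=3, slot 3 empty → index 3.
Insert 99: h=6, slot 6 empty → index 6.
Insert 233: h=5, slot 5 empty → index 5.
Insert 389: h=5, slots 5,6 occupied → index 7.
Insert 428: h=5, slots 5,6,7 occupied → index 8.
Insert 813: h=3, slot 3 occupied → index 4.
Insert 693: h=7, slots 7,8 occupied → index 9.
Insert 484: h=4, slots 4,5,6,7,8,9 occupied → index 10.
Insert 387: h=12, slot 12 empty → index 12.
Table: [—, —, —, 72, 813, 233, 99, 389, 428, 693, 484, —, 387]

2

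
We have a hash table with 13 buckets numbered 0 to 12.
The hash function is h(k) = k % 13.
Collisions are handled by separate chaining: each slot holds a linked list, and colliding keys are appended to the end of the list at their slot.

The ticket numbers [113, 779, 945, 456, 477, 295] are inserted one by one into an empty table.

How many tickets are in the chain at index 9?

Insert 113: h=9, bucket 9 empty -> new chain.
Insert 779: h=12, bucket 12 empty -> new chain.
Insert 945: h=9, bucket 9 nonempty -> append to chain.
Insert 456: h=1, bucket 1 empty -> new chain.
Insert 477: h=9, bucket 9 nonempty -> append to chain.
Insert 295: h=9, bucket 9 nonempty -> append to chain.
Final buckets:
0: —
1: 456
2: —
3: —
4: —
5: —
6: —
7: —
8: —
9: 113 -> 945 -> 477 -> 295
10: —
11: —
12: 779

4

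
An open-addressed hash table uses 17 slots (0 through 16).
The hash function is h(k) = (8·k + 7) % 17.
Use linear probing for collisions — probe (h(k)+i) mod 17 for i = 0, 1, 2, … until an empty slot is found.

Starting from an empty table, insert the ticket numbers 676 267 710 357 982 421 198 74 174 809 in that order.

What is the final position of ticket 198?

13

676: h=9 -> slot 9
267: h=1 -> slot 1
710: h=9, probe 9,10 -> slot 10
357: h=7 -> slot 7
982: h=9, probe 9,10,11 -> slot 11
421: h=9, probe 9,10,11,12 -> slot 12
198: h=10, probe 10,11,12,13 -> slot 13
74: h=4 -> slot 4
174: h=5 -> slot 5
809: h=2 -> slot 2
Table: [_, 267, 809, _, 74, 174, _, 357, _, 676, 710, 982, 421, 198, _, _, _]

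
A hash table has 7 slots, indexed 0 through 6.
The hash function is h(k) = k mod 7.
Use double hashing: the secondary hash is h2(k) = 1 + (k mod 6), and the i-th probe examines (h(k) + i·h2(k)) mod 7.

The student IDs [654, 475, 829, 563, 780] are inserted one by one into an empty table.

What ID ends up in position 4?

Insert 654: h=3, slot 3 empty → index 3.
Insert 475: h=6, slot 6 empty → index 6.
Insert 829: h=3, h2=2, slot 3 occupied → index 5.
Insert 563: h=3, h2=6, slot 3 occupied → index 2.
Insert 780: h=3, h2=1, slot 3 occupied → index 4.
Table: [_, _, 563, 654, 780, 829, 475]

780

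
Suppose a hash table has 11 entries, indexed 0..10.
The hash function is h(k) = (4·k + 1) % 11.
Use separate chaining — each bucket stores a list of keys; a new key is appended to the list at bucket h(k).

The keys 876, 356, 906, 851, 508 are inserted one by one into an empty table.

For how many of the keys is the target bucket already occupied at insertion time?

2

Insert 876: h=7, bucket 7 empty → new chain.
Insert 356: h=6, bucket 6 empty → new chain.
Insert 906: h=6, bucket 6 nonempty → append to chain.
Insert 851: h=6, bucket 6 nonempty → append to chain.
Insert 508: h=9, bucket 9 empty → new chain.
Final buckets:
0: ∅
1: ∅
2: ∅
3: ∅
4: ∅
5: ∅
6: 356 -> 906 -> 851
7: 876
8: ∅
9: 508
10: ∅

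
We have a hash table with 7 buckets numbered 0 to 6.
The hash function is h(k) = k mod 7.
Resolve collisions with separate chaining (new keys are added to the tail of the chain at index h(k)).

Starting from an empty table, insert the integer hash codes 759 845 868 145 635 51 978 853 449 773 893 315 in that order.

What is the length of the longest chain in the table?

4

759 -> bucket 3
845 -> bucket 5
868 -> bucket 0
145 -> bucket 5 (collision)
635 -> bucket 5 (collision)
51 -> bucket 2
978 -> bucket 5 (collision)
853 -> bucket 6
449 -> bucket 1
773 -> bucket 3 (collision)
893 -> bucket 4
315 -> bucket 0 (collision)
Final buckets:
0: 868 -> 315
1: 449
2: 51
3: 759 -> 773
4: 893
5: 845 -> 145 -> 635 -> 978
6: 853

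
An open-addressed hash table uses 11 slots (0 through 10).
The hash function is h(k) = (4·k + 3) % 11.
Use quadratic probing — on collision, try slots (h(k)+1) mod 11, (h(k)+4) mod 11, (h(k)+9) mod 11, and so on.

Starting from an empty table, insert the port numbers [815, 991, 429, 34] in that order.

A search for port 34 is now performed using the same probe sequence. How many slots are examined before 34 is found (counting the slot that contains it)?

Insert 815: h=7, slot 7 empty => index 7.
Insert 991: h=7, slot 7 occupied => index 8.
Insert 429: h=3, slot 3 empty => index 3.
Insert 34: h=7, slots 7,8 occupied => index 0.
Table: [34, —, —, 429, —, —, —, 815, 991, —, —]
Lookup 34: h=7, probe 7,8,0 → found at 0.

3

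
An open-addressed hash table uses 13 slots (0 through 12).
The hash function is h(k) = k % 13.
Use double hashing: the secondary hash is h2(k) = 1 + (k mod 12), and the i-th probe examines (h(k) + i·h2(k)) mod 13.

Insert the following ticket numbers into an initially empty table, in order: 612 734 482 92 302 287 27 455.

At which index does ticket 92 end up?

10

612 hashes to 1; slot 1 is free → place at 1.
734 hashes to 6; slot 6 is free → place at 6.
482 hashes to 1, h2=3; 1 taken → place at 4.
92 hashes to 1, h2=9; 1 taken → place at 10.
302 hashes to 3; slot 3 is free → place at 3.
287 hashes to 1, h2=12; 1 taken → place at 0.
27 hashes to 1, h2=4; 1 taken → place at 5.
455 hashes to 0, h2=12; 0 taken → place at 12.
Table: [287, 612, ., 302, 482, 27, 734, ., ., ., 92, ., 455]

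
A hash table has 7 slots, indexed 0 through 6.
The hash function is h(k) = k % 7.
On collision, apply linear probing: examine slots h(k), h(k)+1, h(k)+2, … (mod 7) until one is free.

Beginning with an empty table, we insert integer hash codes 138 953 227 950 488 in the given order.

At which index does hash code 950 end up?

6

Insert 138: h=5, slot 5 empty -> index 5.
Insert 953: h=1, slot 1 empty -> index 1.
Insert 227: h=3, slot 3 empty -> index 3.
Insert 950: h=5, slot 5 occupied -> index 6.
Insert 488: h=5, slots 5,6 occupied -> index 0.
Table: [488, 953, ., 227, ., 138, 950]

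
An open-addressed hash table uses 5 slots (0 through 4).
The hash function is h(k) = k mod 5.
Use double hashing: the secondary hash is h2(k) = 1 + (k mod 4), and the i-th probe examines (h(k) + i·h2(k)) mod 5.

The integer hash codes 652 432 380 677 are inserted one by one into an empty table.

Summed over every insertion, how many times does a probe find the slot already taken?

Insert 652: h=2, slot 2 empty → index 2.
Insert 432: h=2, h2=1, slot 2 occupied → index 3.
Insert 380: h=0, slot 0 empty → index 0.
Insert 677: h=2, h2=2, slot 2 occupied → index 4.
Table: [380, —, 652, 432, 677]

2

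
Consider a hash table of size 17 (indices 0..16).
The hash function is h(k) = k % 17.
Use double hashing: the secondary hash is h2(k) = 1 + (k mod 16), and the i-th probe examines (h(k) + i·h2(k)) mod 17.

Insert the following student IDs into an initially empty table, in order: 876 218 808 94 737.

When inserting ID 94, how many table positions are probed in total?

2

Insert 876: h=9, slot 9 empty → index 9.
Insert 218: h=14, slot 14 empty → index 14.
Insert 808: h=9, h2=9, slot 9 occupied → index 1.
Insert 94: h=9, h2=15, slot 9 occupied → index 7.
Insert 737: h=6, slot 6 empty → index 6.
Table: [., 808, ., ., ., ., 737, 94, ., 876, ., ., ., ., 218, ., .]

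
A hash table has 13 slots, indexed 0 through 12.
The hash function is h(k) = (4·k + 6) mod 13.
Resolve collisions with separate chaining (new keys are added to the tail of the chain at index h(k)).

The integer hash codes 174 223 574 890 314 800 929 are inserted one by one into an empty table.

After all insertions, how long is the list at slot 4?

2

Insert 174: h=0, bucket 0 empty → new chain.
Insert 223: h=1, bucket 1 empty → new chain.
Insert 574: h=1, bucket 1 nonempty → append to chain.
Insert 890: h=4, bucket 4 empty → new chain.
Insert 314: h=1, bucket 1 nonempty → append to chain.
Insert 800: h=8, bucket 8 empty → new chain.
Insert 929: h=4, bucket 4 nonempty → append to chain.
Final buckets:
0: 174
1: 223 -> 574 -> 314
2: .
3: .
4: 890 -> 929
5: .
6: .
7: .
8: 800
9: .
10: .
11: .
12: .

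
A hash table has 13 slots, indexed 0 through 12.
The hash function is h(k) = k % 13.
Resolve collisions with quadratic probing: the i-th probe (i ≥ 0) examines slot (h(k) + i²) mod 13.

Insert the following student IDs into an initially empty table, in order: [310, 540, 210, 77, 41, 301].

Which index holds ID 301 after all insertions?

Insert 310: h=11, slot 11 empty → index 11.
Insert 540: h=7, slot 7 empty → index 7.
Insert 210: h=2, slot 2 empty → index 2.
Insert 77: h=12, slot 12 empty → index 12.
Insert 41: h=2, slot 2 occupied → index 3.
Insert 301: h=2, slots 2,3 occupied → index 6.
Table: [—, —, 210, 41, —, —, 301, 540, —, —, —, 310, 77]

6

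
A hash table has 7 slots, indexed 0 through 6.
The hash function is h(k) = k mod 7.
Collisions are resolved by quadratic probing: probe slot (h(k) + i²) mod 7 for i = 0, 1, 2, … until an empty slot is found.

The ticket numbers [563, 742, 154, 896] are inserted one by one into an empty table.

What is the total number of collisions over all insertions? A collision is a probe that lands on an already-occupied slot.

563: h=3 → slot 3
742: h=0 → slot 0
154: h=0, probe 0,1 → slot 1
896: h=0, probe 0,1,4 → slot 4
Table: [742, 154, ., 563, 896, ., .]

3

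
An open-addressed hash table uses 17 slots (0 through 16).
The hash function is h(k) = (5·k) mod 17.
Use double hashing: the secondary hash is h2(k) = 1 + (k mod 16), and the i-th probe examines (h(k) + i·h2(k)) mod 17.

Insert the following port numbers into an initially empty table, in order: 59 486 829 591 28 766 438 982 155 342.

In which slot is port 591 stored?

59: h=6 -> slot 6
486: h=16 -> slot 16
829: h=14 -> slot 14
591: h=14, h2=16, probe 14,13 -> slot 13
28: h=4 -> slot 4
766: h=5 -> slot 5
438: h=14, h2=7, probe 14,4,11 -> slot 11
982: h=14, h2=7, probe 14,4,11,1 -> slot 1
155: h=10 -> slot 10
342: h=10, h2=7, probe 10,0 -> slot 0
Table: [342, 982, -, -, 28, 766, 59, -, -, -, 155, 438, -, 591, 829, -, 486]

13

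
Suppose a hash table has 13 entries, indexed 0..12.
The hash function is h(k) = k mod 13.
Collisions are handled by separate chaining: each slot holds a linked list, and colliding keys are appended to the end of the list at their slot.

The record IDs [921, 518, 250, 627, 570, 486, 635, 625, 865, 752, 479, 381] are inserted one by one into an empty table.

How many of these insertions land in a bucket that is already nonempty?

6

921 -> bucket 11
518 -> bucket 11 (collision)
250 -> bucket 3
627 -> bucket 3 (collision)
570 -> bucket 11 (collision)
486 -> bucket 5
635 -> bucket 11 (collision)
625 -> bucket 1
865 -> bucket 7
752 -> bucket 11 (collision)
479 -> bucket 11 (collision)
381 -> bucket 4
Final buckets:
0: —
1: 625
2: —
3: 250 -> 627
4: 381
5: 486
6: —
7: 865
8: —
9: —
10: —
11: 921 -> 518 -> 570 -> 635 -> 752 -> 479
12: —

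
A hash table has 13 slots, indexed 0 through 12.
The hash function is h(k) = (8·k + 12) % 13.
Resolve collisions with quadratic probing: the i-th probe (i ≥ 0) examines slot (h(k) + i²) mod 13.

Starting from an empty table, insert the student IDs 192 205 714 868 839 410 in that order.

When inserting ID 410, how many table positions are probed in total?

3

192 hashes to 1; slot 1 is free => place at 1.
205 hashes to 1; 1 taken => place at 2.
714 hashes to 4; slot 4 is free => place at 4.
868 hashes to 1; 1,2 taken => place at 5.
839 hashes to 3; slot 3 is free => place at 3.
410 hashes to 3; 3,4 taken => place at 7.
Table: [∅, 192, 205, 839, 714, 868, ∅, 410, ∅, ∅, ∅, ∅, ∅]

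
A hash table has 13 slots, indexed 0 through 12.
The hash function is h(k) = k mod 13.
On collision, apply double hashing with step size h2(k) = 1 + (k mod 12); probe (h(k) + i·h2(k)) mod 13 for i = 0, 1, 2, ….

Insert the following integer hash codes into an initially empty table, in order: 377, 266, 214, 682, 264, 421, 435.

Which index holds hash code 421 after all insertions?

377 hashes to 0; slot 0 is free => place at 0.
266 hashes to 6; slot 6 is free => place at 6.
214 hashes to 6, h2=11; 6 taken => place at 4.
682 hashes to 6, h2=11; 6,4 taken => place at 2.
264 hashes to 4, h2=1; 4 taken => place at 5.
421 hashes to 5, h2=2; 5 taken => place at 7.
435 hashes to 6, h2=4; 6 taken => place at 10.
Table: [377, ., 682, ., 214, 264, 266, 421, ., ., 435, ., .]

7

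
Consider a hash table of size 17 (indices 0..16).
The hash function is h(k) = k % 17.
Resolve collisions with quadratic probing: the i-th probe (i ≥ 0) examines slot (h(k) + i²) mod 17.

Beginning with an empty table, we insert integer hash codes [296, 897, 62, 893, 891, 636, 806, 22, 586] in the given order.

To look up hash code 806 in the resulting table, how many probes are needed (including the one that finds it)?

296 hashes to 7; slot 7 is free → place at 7.
897 hashes to 13; slot 13 is free → place at 13.
62 hashes to 11; slot 11 is free → place at 11.
893 hashes to 9; slot 9 is free → place at 9.
891 hashes to 7; 7 taken → place at 8.
636 hashes to 7; 7,8,11 taken → place at 16.
806 hashes to 7; 7,8,11,16 taken → place at 6.
22 hashes to 5; slot 5 is free → place at 5.
586 hashes to 8; 8,9 taken → place at 12.
Table: [∅, ∅, ∅, ∅, ∅, 22, 806, 296, 891, 893, ∅, 62, 586, 897, ∅, ∅, 636]
Lookup 806: h=7, probe 7,8,11,16,6 → found at 6.

5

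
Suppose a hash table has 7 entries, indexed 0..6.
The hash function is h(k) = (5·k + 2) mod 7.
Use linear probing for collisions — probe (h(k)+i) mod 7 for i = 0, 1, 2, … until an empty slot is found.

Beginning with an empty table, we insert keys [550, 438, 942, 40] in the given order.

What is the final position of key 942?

550 hashes to 1; slot 1 is free -> place at 1.
438 hashes to 1; 1 taken -> place at 2.
942 hashes to 1; 1,2 taken -> place at 3.
40 hashes to 6; slot 6 is free -> place at 6.
Table: [-, 550, 438, 942, -, -, 40]

3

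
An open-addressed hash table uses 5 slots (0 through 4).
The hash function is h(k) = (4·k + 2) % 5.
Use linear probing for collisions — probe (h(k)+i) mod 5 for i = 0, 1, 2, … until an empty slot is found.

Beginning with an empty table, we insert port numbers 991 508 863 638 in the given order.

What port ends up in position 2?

638

991 hashes to 1; slot 1 is free => place at 1.
508 hashes to 4; slot 4 is free => place at 4.
863 hashes to 4; 4 taken => place at 0.
638 hashes to 4; 4,0,1 taken => place at 2.
Table: [863, 991, 638, ∅, 508]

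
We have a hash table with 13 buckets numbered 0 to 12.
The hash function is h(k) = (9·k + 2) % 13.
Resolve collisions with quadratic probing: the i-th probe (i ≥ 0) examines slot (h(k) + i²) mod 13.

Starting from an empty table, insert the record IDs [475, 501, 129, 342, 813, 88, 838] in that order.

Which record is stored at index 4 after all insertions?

475: h=0 => slot 0
501: h=0, probe 0,1 => slot 1
129: h=6 => slot 6
342: h=12 => slot 12
813: h=0, probe 0,1,4 => slot 4
88: h=1, probe 1,2 => slot 2
838: h=4, probe 4,5 => slot 5
Table: [475, 501, 88, ∅, 813, 838, 129, ∅, ∅, ∅, ∅, ∅, 342]

813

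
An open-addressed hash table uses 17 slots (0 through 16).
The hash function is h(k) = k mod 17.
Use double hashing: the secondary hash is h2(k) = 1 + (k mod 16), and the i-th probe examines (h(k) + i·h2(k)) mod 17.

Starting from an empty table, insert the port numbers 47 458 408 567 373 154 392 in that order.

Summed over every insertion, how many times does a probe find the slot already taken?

47: h=13 => slot 13
458: h=16 => slot 16
408: h=0 => slot 0
567: h=6 => slot 6
373: h=16, h2=6, probe 16,5 => slot 5
154: h=1 => slot 1
392: h=1, h2=9, probe 1,10 => slot 10
Table: [408, 154, ., ., ., 373, 567, ., ., ., 392, ., ., 47, ., ., 458]

2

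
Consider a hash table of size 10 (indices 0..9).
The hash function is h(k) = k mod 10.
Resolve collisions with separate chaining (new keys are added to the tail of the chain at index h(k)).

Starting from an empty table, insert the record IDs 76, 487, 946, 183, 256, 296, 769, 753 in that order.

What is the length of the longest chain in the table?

Insert 76: h=6, bucket 6 empty -> new chain.
Insert 487: h=7, bucket 7 empty -> new chain.
Insert 946: h=6, bucket 6 nonempty -> append to chain.
Insert 183: h=3, bucket 3 empty -> new chain.
Insert 256: h=6, bucket 6 nonempty -> append to chain.
Insert 296: h=6, bucket 6 nonempty -> append to chain.
Insert 769: h=9, bucket 9 empty -> new chain.
Insert 753: h=3, bucket 3 nonempty -> append to chain.
Final buckets:
0: —
1: —
2: —
3: 183 -> 753
4: —
5: —
6: 76 -> 946 -> 256 -> 296
7: 487
8: —
9: 769

4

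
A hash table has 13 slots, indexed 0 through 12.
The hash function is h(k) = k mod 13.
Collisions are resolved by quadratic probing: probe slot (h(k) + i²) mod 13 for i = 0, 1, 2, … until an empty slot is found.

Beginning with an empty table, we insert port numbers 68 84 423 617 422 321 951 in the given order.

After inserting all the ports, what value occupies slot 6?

84

68: h=3 => slot 3
84: h=6 => slot 6
423: h=7 => slot 7
617: h=6, probe 6,7,10 => slot 10
422: h=6, probe 6,7,10,2 => slot 2
321: h=9 => slot 9
951: h=2, probe 2,3,6,11 => slot 11
Table: [., ., 422, 68, ., ., 84, 423, ., 321, 617, 951, .]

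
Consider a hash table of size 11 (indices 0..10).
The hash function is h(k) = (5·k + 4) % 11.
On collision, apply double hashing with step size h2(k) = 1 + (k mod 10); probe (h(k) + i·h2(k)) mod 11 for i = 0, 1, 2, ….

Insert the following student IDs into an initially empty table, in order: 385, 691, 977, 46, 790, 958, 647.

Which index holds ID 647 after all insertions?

10

Insert 385: h=4, slot 4 empty -> index 4.
Insert 691: h=5, slot 5 empty -> index 5.
Insert 977: h=5, h2=8, slot 5 occupied -> index 2.
Insert 46: h=3, slot 3 empty -> index 3.
Insert 790: h=5, h2=1, slot 5 occupied -> index 6.
Insert 958: h=9, slot 9 empty -> index 9.
Insert 647: h=5, h2=8, slots 5,2 occupied -> index 10.
Table: [—, —, 977, 46, 385, 691, 790, —, —, 958, 647]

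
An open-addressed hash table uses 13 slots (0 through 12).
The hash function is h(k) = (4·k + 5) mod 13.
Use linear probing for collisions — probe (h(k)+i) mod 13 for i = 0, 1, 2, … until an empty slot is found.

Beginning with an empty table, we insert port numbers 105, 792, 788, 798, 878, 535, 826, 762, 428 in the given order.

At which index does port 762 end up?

105 hashes to 9; slot 9 is free => place at 9.
792 hashes to 1; slot 1 is free => place at 1.
788 hashes to 11; slot 11 is free => place at 11.
798 hashes to 12; slot 12 is free => place at 12.
878 hashes to 7; slot 7 is free => place at 7.
535 hashes to 0; slot 0 is free => place at 0.
826 hashes to 7; 7 taken => place at 8.
762 hashes to 11; 11,12,0,1 taken => place at 2.
428 hashes to 1; 1,2 taken => place at 3.
Table: [535, 792, 762, 428, -, -, -, 878, 826, 105, -, 788, 798]

2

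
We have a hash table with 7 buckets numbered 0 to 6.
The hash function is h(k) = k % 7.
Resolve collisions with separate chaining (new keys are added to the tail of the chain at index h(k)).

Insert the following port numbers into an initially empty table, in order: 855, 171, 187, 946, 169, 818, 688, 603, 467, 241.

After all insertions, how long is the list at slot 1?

Insert 855: h=1, bucket 1 empty → new chain.
Insert 171: h=3, bucket 3 empty → new chain.
Insert 187: h=5, bucket 5 empty → new chain.
Insert 946: h=1, bucket 1 nonempty → append to chain.
Insert 169: h=1, bucket 1 nonempty → append to chain.
Insert 818: h=6, bucket 6 empty → new chain.
Insert 688: h=2, bucket 2 empty → new chain.
Insert 603: h=1, bucket 1 nonempty → append to chain.
Insert 467: h=5, bucket 5 nonempty → append to chain.
Insert 241: h=3, bucket 3 nonempty → append to chain.
Final buckets:
0: -
1: 855 -> 946 -> 169 -> 603
2: 688
3: 171 -> 241
4: -
5: 187 -> 467
6: 818

4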